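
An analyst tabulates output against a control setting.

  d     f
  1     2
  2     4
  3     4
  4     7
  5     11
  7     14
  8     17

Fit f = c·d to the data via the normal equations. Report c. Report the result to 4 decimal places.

c = 2.0179

With design matrix A, AᵀA = [[168]] and Aᵀf = [339]ᵀ.
c = 339/168 = 2.01786.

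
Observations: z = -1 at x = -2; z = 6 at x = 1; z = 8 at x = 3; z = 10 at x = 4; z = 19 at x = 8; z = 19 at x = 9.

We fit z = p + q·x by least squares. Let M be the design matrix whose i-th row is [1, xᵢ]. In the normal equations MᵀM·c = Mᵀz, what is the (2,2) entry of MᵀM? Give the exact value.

Row 2 ↔ basis x, column 2 ↔ basis x, so (MᵀM)_{2,2} = Σᵢ (x)·(x) = (-2)·(-2) + (1)·(1) + (3)·(3) + (4)·(4) + (8)·(8) + (9)·(9) = 175.

175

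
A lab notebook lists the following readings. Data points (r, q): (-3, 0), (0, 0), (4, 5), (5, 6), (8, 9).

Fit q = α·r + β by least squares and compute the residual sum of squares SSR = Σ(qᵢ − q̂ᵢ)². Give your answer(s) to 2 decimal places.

SSR = 3.76

From the data, Σr·r = 114, Σr = 14, Σ1 = 5.
Moment sums: Σr·q = 122, Σq = 20.
XᵀX·[α, β]ᵀ = Xᵀq becomes [[114, 14]; [14, 5]]·[α, β]ᵀ = [122, 20]ᵀ.
Eliminating β: 5·(row 1) − 14·(row 2) gives 374·α = 5·122 − 14·20 = 330, so α = 15/17.
Then β = (20 − 14·(15/17))/5 = 26/17.
Residuals: 19/17, -26/17, -1/17, 1/17, 7/17; SSR = 64/17.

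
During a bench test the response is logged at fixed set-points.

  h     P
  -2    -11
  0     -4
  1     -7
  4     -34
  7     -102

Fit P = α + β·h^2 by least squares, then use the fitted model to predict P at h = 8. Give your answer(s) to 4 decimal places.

P̂ = -131.3934

Normal-equation sums: Σ1 = 5, Σh^2 = 70, Σh^2·h^2 = 2674.
And ΣP = -158, Σh^2·P = -5593.
Eliminating β: 2674·(row 1) − 70·(row 2) gives 8470·α = 2674·(-158) − 70·(-5593) = -30982, so α = -2213/605.
Then β = ((-5593) − 70·(-2213/605))/2674 = -483/242.
At h = 8: P̂ = (-2213/605)·(1) + (-483/242)·(64) = -79493/605.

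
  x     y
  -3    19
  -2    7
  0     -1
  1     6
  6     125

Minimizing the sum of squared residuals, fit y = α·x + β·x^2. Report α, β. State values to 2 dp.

From the data, Σx·x = 50, Σx·x^2 = 182, Σx^2·x^2 = 1394.
Right-hand side: Σx·y = 685, Σx^2·y = 4705.
Normal equations: [[50, 182]; [182, 1394]]·[α, β]ᵀ = [685, 4705]ᵀ.
Δ = 50·1394 − 182² = 36576.
α = (685·1394 − 182·4705)/36576 = 8215/3048; β = (50·4705 − 182·685)/36576 = 9215/3048.

α = 2.70, β = 3.02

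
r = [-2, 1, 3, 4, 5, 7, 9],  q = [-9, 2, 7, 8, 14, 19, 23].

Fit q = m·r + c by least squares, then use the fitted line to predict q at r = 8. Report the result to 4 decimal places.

q̂ = 21.2420

Setting ∂/∂m … = 0 gives: 185·m + 27·c = 483;  27·m + 7·c = 64.
(Σr·r = 185, Σr = 27, Σ1 = 7, Σr·q = 483, Σq = 64.)
Eliminating c: 7·(row 1) − 27·(row 2) gives 566·m = 7·483 − 27·64 = 1653, so m = 1653/566.
Then c = (64 − 27·(1653/566))/7 = -1201/566.
At r = 8: q̂ = (1653/566)·(8) + (-1201/566)·(1) = 12023/566.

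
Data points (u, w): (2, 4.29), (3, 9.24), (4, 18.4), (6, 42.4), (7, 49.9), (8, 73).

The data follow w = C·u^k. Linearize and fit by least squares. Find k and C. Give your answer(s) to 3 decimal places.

With ln wᵢ as the transformed response and ln uᵢ as the regressor:
Σln u = 8.9952, Σ(ln u)² = 14.9303, Σln w = 18.5398, Σln u·ln w = 30.7339.
Equations: 14.9303·k + 8.9952·ln C = 30.7339;  8.9952·k + 6·ln C = 18.5398.
Δ = 14.9303·6 − (8.9952)² = 8.6686; k = (30.7339·6 − 8.9952·18.5398)/8.6686 = 2.03434, ln C = (14.9303·18.5398 − 8.9952·30.7339)/8.6686 = 0.04010, so C = exp(0.04010) = 1.04091.

k = 2.034, C = 1.041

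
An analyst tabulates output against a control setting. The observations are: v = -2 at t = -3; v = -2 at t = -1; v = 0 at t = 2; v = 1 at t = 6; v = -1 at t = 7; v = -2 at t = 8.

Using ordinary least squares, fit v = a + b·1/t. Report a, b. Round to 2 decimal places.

a = -0.90, b = 1.46

Setting ∂/∂a … = 0 gives: 6·a + (-67/168)·b = -6;  (-67/168)·a + (40217/28224)·b = 205/84.
Determinant 6·(40217/28224) − (-67/168)² = 236813/28224.
a = ((-6)·(40217/28224) − (-67/168)·(205/84))/(236813/28224) = -213832/236813; b = (6·(205/84) − (-67/168)·(-6))/(236813/28224) = 345744/236813.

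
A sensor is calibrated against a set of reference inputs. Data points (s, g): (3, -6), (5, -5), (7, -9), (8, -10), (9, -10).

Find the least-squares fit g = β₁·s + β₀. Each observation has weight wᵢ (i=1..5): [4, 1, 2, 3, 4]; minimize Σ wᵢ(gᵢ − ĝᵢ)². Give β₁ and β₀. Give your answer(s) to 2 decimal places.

β₁ = -0.75, β₀ = -3.49

Setting ∂/∂β₁ … = 0 gives: 675·β₁ + 91·β₀ = -823;  91·β₁ + 14·β₀ = -117.
Δ = 675·14 − 91² = 1169.
β₁ = ((-823)·14 − 91·(-117))/1169 = -125/167; β₀ = (675·(-117) − 91·(-823))/1169 = -4082/1169.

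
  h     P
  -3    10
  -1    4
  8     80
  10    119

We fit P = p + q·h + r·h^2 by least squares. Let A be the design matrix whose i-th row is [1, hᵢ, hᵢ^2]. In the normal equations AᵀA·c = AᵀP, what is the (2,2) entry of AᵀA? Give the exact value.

174

Row 2 ↔ basis h, column 2 ↔ basis h, so (AᵀA)_{2,2} = Σᵢ (h)·(h) = (-3)·(-3) + (-1)·(-1) + (8)·(8) + (10)·(10) = 174.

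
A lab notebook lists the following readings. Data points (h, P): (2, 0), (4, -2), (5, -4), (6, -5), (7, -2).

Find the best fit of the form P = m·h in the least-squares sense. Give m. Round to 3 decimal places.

m = -0.554

Entries of AᵀA: Σh·h = 130.
And Σh·P = -72.
Normal equations: [[130]]·[m]ᵀ = [-72]ᵀ.
Hence m = -72 / 130 ≈ -0.553846.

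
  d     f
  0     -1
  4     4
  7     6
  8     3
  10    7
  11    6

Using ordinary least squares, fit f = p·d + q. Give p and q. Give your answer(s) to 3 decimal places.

From the data, Σd·d = 350, Σd = 40, Σ1 = 6.
Right-hand side: Σd·f = 218, Σf = 25.
So XᵀX·[p, q]ᵀ = Xᵀf: [[350, 40]; [40, 6]]·[p, q]ᵀ = [218, 25]ᵀ.
Determinant 350·6 − 40² = 500.
p = (218·6 − 40·25)/500 = 77/125; q = (350·25 − 40·218)/500 = 3/50.

p = 0.616, q = 0.060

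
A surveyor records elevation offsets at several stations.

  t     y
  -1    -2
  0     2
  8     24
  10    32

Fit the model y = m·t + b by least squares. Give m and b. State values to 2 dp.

Compute the Gram sums: Σt·t = 165, Σt = 17, Σ1 = 4.
For Xᵀy: Σt·y = 514, Σy = 56.
XᵀX·[m, b]ᵀ = Xᵀy becomes [[165, 17]; [17, 4]]·[m, b]ᵀ = [514, 56]ᵀ.
Determinant 165·4 − 17² = 371.
m = (514·4 − 17·56)/371 = 1104/371; b = (165·56 − 17·514)/371 = 502/371.

m = 2.98, b = 1.35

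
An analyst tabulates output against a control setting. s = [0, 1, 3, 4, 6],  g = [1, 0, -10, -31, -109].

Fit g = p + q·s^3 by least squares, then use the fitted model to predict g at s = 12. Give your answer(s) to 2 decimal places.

Normal-equation sums: Σ1 = 5, Σs^3 = 308, Σs^3·s^3 = 51482.
Right-hand side: Σg = -149, Σs^3·g = -25798.
Eliminating q: 51482·(row 1) − 308·(row 2) gives 162546·p = 51482·(-149) − 308·(-25798) = 274966, so p = 137483/81273.
Then q = ((-25798) − 308·(137483/81273))/51482 = -41549/81273.
At s = 12: ĝ = (137483/81273)·(1) + (-41549/81273)·(1728) = -71659189/81273.

ĝ = -881.71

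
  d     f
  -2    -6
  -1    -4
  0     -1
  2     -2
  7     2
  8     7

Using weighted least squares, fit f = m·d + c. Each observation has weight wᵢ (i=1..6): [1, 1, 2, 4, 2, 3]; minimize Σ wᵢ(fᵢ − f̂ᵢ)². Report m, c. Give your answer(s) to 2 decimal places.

m = 1.06, c = -3.13

Setting ∂/∂m … = 0 gives: 311·m + 43·c = 196;  43·m + 13·c = 5.
(Σwᵢ·d·d = 311, Σwᵢ·d = 43, Σwᵢ·1 = 13, Σwᵢ·d·f = 196, Σwᵢ·f = 5.)
det = 311·13 − 43² = 2194.
m = (196·13 − 43·5)/2194 = 2333/2194; c = (311·5 − 43·196)/2194 = -6873/2194.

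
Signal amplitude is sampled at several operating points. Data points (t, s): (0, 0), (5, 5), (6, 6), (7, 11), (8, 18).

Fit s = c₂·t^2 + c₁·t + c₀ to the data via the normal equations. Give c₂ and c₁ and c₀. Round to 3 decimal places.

MᵀM·[c₂, c₁, c₀]ᵀ = Mᵀs reads: 8418·c₂ + 1196·c₁ + 174·c₀ = 2032;  1196·c₂ + 174·c₁ + 26·c₀ = 282;  174·c₂ + 26·c₁ + 5·c₀ = 40.
(Σt^2·t^2 = 8418, Σt^2·t = 1196, Σt^2 = 174, Σt·t = 174, Σt = 26, Σ1 = 5, Σt^2·s = 2032, Σt·s = 282, Σs = 40.)
Solving the 3×3 system (Gaussian elimination) gives c₂ = 4104/8599, c₁ = -14401/8599, c₀ = 858/8599.

c₂ = 0.477, c₁ = -1.675, c₀ = 0.100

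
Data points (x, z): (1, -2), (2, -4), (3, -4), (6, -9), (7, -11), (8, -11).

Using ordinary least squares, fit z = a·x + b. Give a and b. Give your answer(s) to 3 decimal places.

Sums needed: Σx·x = 163, Σx = 27, Σ1 = 6.
And Σx·z = -241, Σz = -41.
Δ = 163·6 − 27² = 249.
a = ((-241)·6 − 27·(-41))/249 = -113/83; b = (163·(-41) − 27·(-241))/249 = -176/249.

a = -1.361, b = -0.707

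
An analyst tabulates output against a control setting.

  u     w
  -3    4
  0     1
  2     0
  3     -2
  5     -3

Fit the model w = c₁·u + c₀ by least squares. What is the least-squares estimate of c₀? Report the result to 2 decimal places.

From the data, Σu·u = 47, Σu = 7, Σ1 = 5.
For Mᵀw: Σu·w = -33, Σw = 0.
MᵀM·[c₁, c₀]ᵀ = Mᵀw becomes [[47, 7]; [7, 5]]·[c₁, c₀]ᵀ = [-33, 0]ᵀ.
Δ = 47·5 − 7² = 186.
c₁ = ((-33)·5 − 7·0)/186 = -55/62; c₀ = (47·0 − 7·(-33))/186 = 77/62.

c₀ = 1.24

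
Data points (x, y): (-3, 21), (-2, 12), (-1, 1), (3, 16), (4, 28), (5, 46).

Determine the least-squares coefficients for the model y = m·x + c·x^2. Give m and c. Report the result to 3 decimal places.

m = -1.024, c = 2.042

Sums needed: Σx·x = 64, Σx·x^2 = 180, Σx^2·x^2 = 1060.
Moment sums: Σx·y = 302, Σx^2·y = 1980.
Eliminating c: 1060·(row 1) − 180·(row 2) gives 35440·m = 1060·302 − 180·1980 = -36280, so m = -907/886.
Then c = (1980 − 180·(-907/886))/1060 = 1809/886.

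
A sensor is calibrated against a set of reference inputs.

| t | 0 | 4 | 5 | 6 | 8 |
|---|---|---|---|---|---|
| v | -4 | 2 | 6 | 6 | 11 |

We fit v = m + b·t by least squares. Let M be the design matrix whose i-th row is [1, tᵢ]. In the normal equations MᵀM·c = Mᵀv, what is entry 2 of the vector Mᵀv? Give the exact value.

162

Entry 2 ↔ basis t, so (Mᵀv)_{2} = Σᵢ (t)·vᵢ = (0)·(-4) + (4)·(2) + (5)·(6) + (6)·(6) + (8)·(11) = 162.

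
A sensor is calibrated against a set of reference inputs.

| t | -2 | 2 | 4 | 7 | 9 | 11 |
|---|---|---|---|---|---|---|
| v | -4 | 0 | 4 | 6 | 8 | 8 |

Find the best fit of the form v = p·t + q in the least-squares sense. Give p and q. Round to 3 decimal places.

Normal-equation sums: Σt·t = 275, Σt = 31, Σ1 = 6.
And Σt·v = 226, Σv = 22.
Normal equations: [[275, 31]; [31, 6]]·[p, q]ᵀ = [226, 22]ᵀ.
Eliminating q: 6·(row 1) − 31·(row 2) gives 689·p = 6·226 − 31·22 = 674, so p = 674/689.
Then q = (22 − 31·(674/689))/6 = -956/689.

p = 0.978, q = -1.388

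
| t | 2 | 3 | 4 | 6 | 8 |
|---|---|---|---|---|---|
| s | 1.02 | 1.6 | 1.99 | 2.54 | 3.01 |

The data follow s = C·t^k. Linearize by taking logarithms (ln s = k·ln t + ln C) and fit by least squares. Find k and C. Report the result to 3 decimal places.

k = 0.761, C = 0.650

With ln sᵢ as the transformed response and ln tᵢ as the regressor:
XᵀX = [[11.1437, 7.0493]; [7.0493, 5]], rhs = [5.4457, 3.2120]ᵀ  (here Σln t = 7.0493, Σ(ln t)² = 11.1437, Σln s = 3.2120, Σln t·ln s = 5.4457).
Slope k = (n·Σln t·ln s − Σln t·Σln s)/(n·Σ(ln t)² − (Σln t)²) = (5·5.4457 − 7.0493·3.2120)/6.0265 = 0.76095; ln C = (Σln s − k·Σln t)/n = -0.43041, so C = exp(-0.43041) = 0.65024.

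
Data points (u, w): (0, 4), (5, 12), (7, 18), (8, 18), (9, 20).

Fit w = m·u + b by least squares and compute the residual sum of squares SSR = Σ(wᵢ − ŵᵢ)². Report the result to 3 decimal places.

Entries of MᵀM: Σu·u = 219, Σu = 29, Σ1 = 5.
For Mᵀw: Σu·w = 510, Σw = 72.
So MᵀM·[m, b]ᵀ = Mᵀw: [[219, 29]; [29, 5]]·[m, b]ᵀ = [510, 72]ᵀ.
Eliminating b: 5·(row 1) − 29·(row 2) gives 254·m = 5·510 − 29·72 = 462, so m = 231/127.
Then b = (72 − 29·(231/127))/5 = 489/127.
Residuals: 19/127, -120/127, 180/127, -51/127, -28/127; SSR = 398/127.

SSR = 3.134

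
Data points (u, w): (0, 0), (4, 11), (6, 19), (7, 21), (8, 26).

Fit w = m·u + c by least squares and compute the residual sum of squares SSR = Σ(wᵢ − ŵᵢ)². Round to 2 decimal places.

The normal equations are: 165·m + 25·c = 513;  25·m + 5·c = 77.
(Σu·u = 165, Σu = 25, Σ1 = 5, Σu·w = 513, Σw = 77.)
Eliminating c: 5·(row 1) − 25·(row 2) gives 200·m = 5·513 − 25·77 = 640, so m = 16/5.
Then c = (77 − 25·(16/5))/5 = -3/5.
Residuals: 3/5, -6/5, 2/5, -4/5, 1; SSR = 18/5.

SSR = 3.60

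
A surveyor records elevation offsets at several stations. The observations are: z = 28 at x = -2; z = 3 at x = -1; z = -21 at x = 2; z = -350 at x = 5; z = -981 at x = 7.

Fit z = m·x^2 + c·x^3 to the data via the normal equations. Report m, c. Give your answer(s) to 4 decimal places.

m = 0.9790, c = -2.9995

With design matrix A, AᵀA = [[3059, 19931]; [19931, 133403]] and Aᵀz = [-56788, -380628]ᵀ.
Eliminating c: 133403·(row 1) − 19931·(row 2) gives 10835016·m = 133403·(-56788) − 19931·(-380628) = 10607104, so m = 1325888/1354377.
Then c = ((-380628) − 19931·(1325888/1354377))/133403 = -213812/71283.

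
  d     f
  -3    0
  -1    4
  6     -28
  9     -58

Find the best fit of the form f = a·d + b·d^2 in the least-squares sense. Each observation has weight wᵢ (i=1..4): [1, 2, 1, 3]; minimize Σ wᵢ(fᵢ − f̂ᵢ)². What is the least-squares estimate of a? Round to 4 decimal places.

a = -1.8150

Normal-equation sums: Σwᵢ·d·d = 290, Σwᵢ·d·d^2 = 2374, Σwᵢ·d^2·d^2 = 21062.
Right-hand side: Σwᵢ·d·f = -1742, Σwᵢ·d^2·f = -15094.
Δ = 290·21062 − 2374² = 472104.
a = ((-1742)·21062 − 2374·(-15094))/472104 = -35702/19671; b = (290·(-15094) − 2374·(-1742))/472104 = -10073/19671.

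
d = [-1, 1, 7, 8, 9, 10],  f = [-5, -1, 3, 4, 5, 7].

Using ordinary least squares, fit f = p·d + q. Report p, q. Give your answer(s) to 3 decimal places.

p = 0.952, q = -3.226

The normal equations are: 296·p + 34·q = 172;  34·p + 6·q = 13.
(Σd·d = 296, Σd = 34, Σ1 = 6, Σd·f = 172, Σf = 13.)
Eliminating q: 6·(row 1) − 34·(row 2) gives 620·p = 6·172 − 34·13 = 590, so p = 59/62.
Then q = (13 − 34·(59/62))/6 = -100/31.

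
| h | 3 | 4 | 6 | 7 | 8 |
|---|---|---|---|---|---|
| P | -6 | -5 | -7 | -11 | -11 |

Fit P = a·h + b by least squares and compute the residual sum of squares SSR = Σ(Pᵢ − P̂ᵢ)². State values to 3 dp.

SSR = 6.360

Setting ∂/∂a … = 0 gives: 174·a + 28·b = -245;  28·a + 5·b = -40.
(Σh·h = 174, Σh = 28, Σ1 = 5, Σh·P = -245, ΣP = -40.)
Δ = 174·5 − 28² = 86.
a = ((-245)·5 − 28·(-40))/86 = -105/86; b = (174·(-40) − 28·(-245))/86 = -50/43.
Residuals: -101/86, 45/43, 64/43, -111/86, -3/43; SSR = 547/86.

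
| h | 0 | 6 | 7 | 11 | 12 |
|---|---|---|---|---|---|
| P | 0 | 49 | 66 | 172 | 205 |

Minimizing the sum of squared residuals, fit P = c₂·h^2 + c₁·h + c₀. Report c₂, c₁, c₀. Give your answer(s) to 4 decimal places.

Setting ∂/∂c₂ … = 0 gives: 39074·c₂ + 3618·c₁ + 350·c₀ = 55330;  3618·c₂ + 350·c₁ + 36·c₀ = 5108;  350·c₂ + 36·c₁ + 5·c₀ = 492.
(Σh^2·h^2 = 39074, Σh^2·h = 3618, Σh^2 = 350, Σh·h = 350, Σh = 36, Σ1 = 5, Σh^2·P = 55330, Σh·P = 5108, ΣP = 492.)
Row-reducing yields c₂ = 222229/147144, c₁ = -50069/49048, c₀ = 2215/73572.

c₂ = 1.5103, c₁ = -1.0208, c₀ = 0.0301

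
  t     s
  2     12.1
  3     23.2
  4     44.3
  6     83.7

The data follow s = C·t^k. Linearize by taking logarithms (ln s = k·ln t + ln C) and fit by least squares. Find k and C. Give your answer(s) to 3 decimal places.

Taking logs, ln s = k·ln t + ln C, so regress ln s on ln t.
Over the data: Σln t = 4.9698, Σ(ln t)² = 6.8196, Σln s = 13.8556, Σln t·ln s = 18.3703.
Normal system: [[6.8196, 4.9698]; [4.9698, 4]]·[k, ln C]ᵀ = [18.3703, 13.8556]ᵀ.
Slope k = (n·Σln t·ln s − Σln t·Σln s)/(n·Σ(ln t)² − (Σln t)²) = (4·18.3703 − 4.9698·13.8556)/2.5794 = 1.79175; ln C = (Σln s − k·Σln t)/n = 1.23773, so C = exp(1.23773) = 3.44779.

k = 1.792, C = 3.448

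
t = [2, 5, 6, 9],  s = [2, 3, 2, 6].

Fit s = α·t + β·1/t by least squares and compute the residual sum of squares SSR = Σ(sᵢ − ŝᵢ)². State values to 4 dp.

SSR = 3.1801

Sums needed: Σt·t = 146, Σt·1/t = 4, Σ1/t·1/t = 1337/4050.
Right-hand side: Σt·s = 85, Σ1/t·s = 13/5.
det = 146·(1337/4050) − 4² = 65201/2025.
α = (85·(1337/4050) − 4·(13/5))/(65201/2025) = 71525/130402; β = (146·(13/5) − 4·85)/(65201/2025) = 80190/65201.
Residuals: 18782/65201, 1505/130402, -97538/65201, 120867/130402; SSR = 414693/130402.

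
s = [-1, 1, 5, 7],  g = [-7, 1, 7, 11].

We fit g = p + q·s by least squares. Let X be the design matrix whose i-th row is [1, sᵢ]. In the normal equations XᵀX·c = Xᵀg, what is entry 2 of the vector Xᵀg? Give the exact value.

Entry 2 ↔ basis s, so (Xᵀg)_{2} = Σᵢ (s)·gᵢ = (-1)·(-7) + (1)·(1) + (5)·(7) + (7)·(11) = 120.

120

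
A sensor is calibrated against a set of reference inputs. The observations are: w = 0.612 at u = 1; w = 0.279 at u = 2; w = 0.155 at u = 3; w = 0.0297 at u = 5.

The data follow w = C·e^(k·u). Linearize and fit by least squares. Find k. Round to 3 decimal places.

Linearized form: ln w = k·u + ln C. From the 4 transformed points,
XᵀX = [[39.0000, 11.0000]; [11.0000, 4]], rhs = [-26.2201, -7.1485]ᵀ  (here Σu = 11.0000, Σ(u)² = 39.0000, Σln w = -7.1485, Σu·ln w = -26.2201).
Solving (det = 35.0000): k = -0.74991, ln C = 0.27514.

k = -0.750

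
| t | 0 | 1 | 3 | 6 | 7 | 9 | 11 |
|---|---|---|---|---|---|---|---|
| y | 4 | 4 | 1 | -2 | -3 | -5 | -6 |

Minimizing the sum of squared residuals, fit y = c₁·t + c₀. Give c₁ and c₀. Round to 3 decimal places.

c₁ = -0.986, c₀ = 4.211

The normal system MᵀM·[c₁, c₀]ᵀ = Mᵀy is [[297, 37]; [37, 7]]·[c₁, c₀]ᵀ = [-137, -7]ᵀ.
Determinant 297·7 − 37² = 710.
c₁ = ((-137)·7 − 37·(-7))/710 = -70/71; c₀ = (297·(-7) − 37·(-137))/710 = 299/71.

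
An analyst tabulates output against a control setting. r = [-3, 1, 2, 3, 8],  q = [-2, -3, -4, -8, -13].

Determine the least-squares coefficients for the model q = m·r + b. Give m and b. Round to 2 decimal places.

The normal equations are: 87·m + 11·b = -133;  11·m + 5·b = -30.
Determinant 87·5 − 11² = 314.
m = ((-133)·5 − 11·(-30))/314 = -335/314; b = (87·(-30) − 11·(-133))/314 = -1147/314.

m = -1.07, b = -3.65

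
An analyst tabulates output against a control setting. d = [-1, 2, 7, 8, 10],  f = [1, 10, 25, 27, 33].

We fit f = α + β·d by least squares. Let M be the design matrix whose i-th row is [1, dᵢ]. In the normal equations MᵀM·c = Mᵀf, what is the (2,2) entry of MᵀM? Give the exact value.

218

Row 2 ↔ basis d, column 2 ↔ basis d, so (MᵀM)_{2,2} = Σᵢ (d)·(d) = (-1)·(-1) + (2)·(2) + (7)·(7) + (8)·(8) + (10)·(10) = 218.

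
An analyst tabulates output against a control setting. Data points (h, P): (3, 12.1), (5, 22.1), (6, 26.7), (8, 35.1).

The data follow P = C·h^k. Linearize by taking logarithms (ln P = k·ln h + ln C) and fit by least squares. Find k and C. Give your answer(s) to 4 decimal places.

k = 1.0937, C = 3.7025

Let Y = ln P. Fitting Y = k·ln h + ln C by least squares:
Σln h = 6.5793, Σ(ln h)² = 11.3317, Σln P = 12.4316, Σln h·ln P = 21.0056.
Equations: 11.3317·k + 6.5793·ln C = 21.0056;  6.5793·k + 4·ln C = 12.4316.
Slope k = (n·Σln h·ln P − Σln h·Σln P)/(n·Σ(ln h)² − (Σln h)²) = (4·21.0056 − 6.5793·12.4316)/2.0403 = 1.09369; ln C = (Σln P − k·Σln h)/n = 1.30900, so C = exp(1.30900) = 3.70246.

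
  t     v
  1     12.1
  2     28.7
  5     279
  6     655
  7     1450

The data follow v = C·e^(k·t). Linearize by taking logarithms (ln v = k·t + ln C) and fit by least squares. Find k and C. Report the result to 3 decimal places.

k = 0.791, C = 5.625

Linearized form: ln v = k·t + ln C. From the 5 transformed points,
Σt = 21.0000, Σ(t)² = 115.0000, Σln v = 25.2453, Σt·ln v = 127.2261.
Normal system: [[115.0000, 21.0000]; [21.0000, 5]]·[k, ln C]ᵀ = [127.2261, 25.2453]ᵀ.
Δ = 115.0000·5 − (21.0000)² = 134.0000; k = (127.2261·5 − 21.0000·25.2453)/134.0000 = 0.79089, ln C = (115.0000·25.2453 − 21.0000·127.2261)/134.0000 = 1.72730, so C = exp(1.72730) = 5.62542.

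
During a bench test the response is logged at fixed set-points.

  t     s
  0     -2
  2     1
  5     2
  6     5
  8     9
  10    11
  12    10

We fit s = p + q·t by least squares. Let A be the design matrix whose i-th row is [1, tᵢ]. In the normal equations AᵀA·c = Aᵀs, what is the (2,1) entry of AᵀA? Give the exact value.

Row 2 ↔ basis t, column 1 ↔ basis 1, so (AᵀA)_{2,1} = Σᵢ t = (0)·(1) + (2)·(1) + (5)·(1) + (6)·(1) + (8)·(1) + (10)·(1) + (12)·(1) = 43.

43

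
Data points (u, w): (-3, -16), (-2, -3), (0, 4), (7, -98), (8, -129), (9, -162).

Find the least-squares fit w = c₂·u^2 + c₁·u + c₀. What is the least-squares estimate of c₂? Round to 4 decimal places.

Setting ∂/∂c₂ … = 0 gives: 13155·c₂ + 1549·c₁ + 207·c₀ = -26336;  1549·c₂ + 207·c₁ + 19·c₀ = -3122;  207·c₂ + 19·c₁ + 6·c₀ = -404.
Inverting the 3×3 Gram matrix, [c₂, c₁, c₀]ᵀ = [-174017/84640, -3263/84640, 157413/42320]ᵀ.

c₂ = -2.0560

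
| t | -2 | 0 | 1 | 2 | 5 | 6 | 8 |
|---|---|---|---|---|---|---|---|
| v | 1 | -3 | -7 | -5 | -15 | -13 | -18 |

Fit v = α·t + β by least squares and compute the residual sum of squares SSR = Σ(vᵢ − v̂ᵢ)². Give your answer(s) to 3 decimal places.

Setting ∂/∂α … = 0 gives: 134·α + 20·β = -316;  20·α + 7·β = -60.
(Σt·t = 134, Σt = 20, Σ1 = 7, Σt·v = -316, Σv = -60.)
Δ = 134·7 − 20² = 538.
α = ((-316)·7 − 20·(-60))/538 = -506/269; β = (134·(-60) − 20·(-316))/538 = -860/269.
Residuals: 117/269, 53/269, -517/269, 527/269, -645/269, 399/269, 66/269; SSR = 4242/269.

SSR = 15.770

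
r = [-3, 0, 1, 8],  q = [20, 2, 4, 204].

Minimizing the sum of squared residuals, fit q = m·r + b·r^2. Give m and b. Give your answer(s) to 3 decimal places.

Forming MᵀM = [[74, 486]; [486, 4178]] and Mᵀq = [1576, 13240]ᵀ gives MᵀM·[m, b]ᵀ = Mᵀq.
Δ = 74·4178 − 486² = 72976.
m = (1576·4178 − 486·13240)/72976 = 9368/4561; b = (74·13240 − 486·1576)/72976 = 13364/4561.

m = 2.054, b = 2.930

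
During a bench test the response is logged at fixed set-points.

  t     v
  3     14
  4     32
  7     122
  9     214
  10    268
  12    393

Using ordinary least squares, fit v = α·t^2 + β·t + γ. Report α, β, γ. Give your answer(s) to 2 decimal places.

α = 2.98, β = -2.44, γ = -5.74

Sums needed: Σt^2·t^2 = 40035, Σt^2·t = 3891, Σt^2 = 399, Σt·t = 399, Σt = 45, Σ1 = 6.
And Σt^2·v = 107342, Σt·v = 10346, Σv = 1043.
Inverting the 3×3 Gram matrix, [α, β, γ]ᵀ = [22853/7680, -6249/2560, -7347/1280]ᵀ.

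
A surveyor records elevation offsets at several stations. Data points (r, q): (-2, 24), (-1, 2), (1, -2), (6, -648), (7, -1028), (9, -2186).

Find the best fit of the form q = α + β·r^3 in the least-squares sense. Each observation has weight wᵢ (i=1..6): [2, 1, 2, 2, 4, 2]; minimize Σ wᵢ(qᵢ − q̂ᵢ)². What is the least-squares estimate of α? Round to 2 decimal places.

Forming XᵀWX = [[13, 3247]; [3247, 1626921]] and XᵀWq = [-9734, -4877930]ᵀ gives XᵀWX·[α, β]ᵀ = XᵀWq.
Determinant 13·1626921 − 3247² = 10606964.
α = ((-9734)·1626921 − 3247·(-4877930))/10606964 = 547424/2651741; β = (13·(-4877930) − 3247·(-9734))/10606964 = -7951698/2651741.

α = 0.21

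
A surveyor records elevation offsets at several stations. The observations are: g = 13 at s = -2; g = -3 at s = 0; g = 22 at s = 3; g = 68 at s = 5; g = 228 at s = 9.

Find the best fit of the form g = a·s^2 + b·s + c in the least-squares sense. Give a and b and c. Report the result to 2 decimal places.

Compute the Gram sums: Σs^2·s^2 = 7283, Σs^2·s = 873, Σs^2 = 119, Σs·s = 119, Σs = 15, Σ1 = 5.
And Σs^2·g = 20418, Σs·g = 2432, Σg = 328.
Row-reducing yields a = 232613/78879, b = -26178/26293, c = -126125/78879.

a = 2.95, b = -1.00, c = -1.60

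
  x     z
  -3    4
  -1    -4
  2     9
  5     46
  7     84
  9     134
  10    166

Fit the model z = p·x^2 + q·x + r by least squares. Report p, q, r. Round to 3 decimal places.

p = 1.436, q = 2.347, r = -2.195

Sums needed: Σx^2·x^2 = 19685, Σx^2·x = 2177, Σx^2 = 269, Σx·x = 269, Σx = 29, Σ1 = 7.
Moment sums: Σx^2·z = 32788, Σx·z = 3694, Σz = 439.
MᵀM·[p, q, r]ᵀ = Mᵀz becomes [[19685, 2177, 269]; [2177, 269, 29]; [269, 29, 7]]·[p, q, r]ᵀ = [32788, 3694, 439]ᵀ.
Row-reducing yields p = 54959/38269, q = 179601/76538, r = -168027/76538.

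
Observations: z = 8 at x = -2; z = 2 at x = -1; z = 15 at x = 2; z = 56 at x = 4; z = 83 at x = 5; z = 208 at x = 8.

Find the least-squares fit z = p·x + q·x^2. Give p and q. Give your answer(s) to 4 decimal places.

Setting ∂/∂p … = 0 gives: 114·p + 700·q = 2315;  700·p + 5010·q = 16377.
(Σx·x = 114, Σx·x^2 = 700, Σx^2·x^2 = 5010, Σx·z = 2315, Σx^2·z = 16377.)
Determinant 114·5010 − 700² = 81140.
p = (2315·5010 − 700·16377)/81140 = 13425/8114; q = (114·16377 − 700·2315)/81140 = 123239/40570.

p = 1.6545, q = 3.0377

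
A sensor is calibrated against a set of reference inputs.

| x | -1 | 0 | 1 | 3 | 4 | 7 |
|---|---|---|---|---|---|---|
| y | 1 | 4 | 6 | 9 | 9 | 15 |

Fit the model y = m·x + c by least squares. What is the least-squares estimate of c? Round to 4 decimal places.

c = 3.5462

Compute the Gram sums: Σx·x = 76, Σx = 14, Σ1 = 6.
Right-hand side: Σx·y = 173, Σy = 44.
Normal equations: [[76, 14]; [14, 6]]·[m, c]ᵀ = [173, 44]ᵀ.
det = 76·6 − 14² = 260.
m = (173·6 − 14·44)/260 = 211/130; c = (76·44 − 14·173)/260 = 461/130.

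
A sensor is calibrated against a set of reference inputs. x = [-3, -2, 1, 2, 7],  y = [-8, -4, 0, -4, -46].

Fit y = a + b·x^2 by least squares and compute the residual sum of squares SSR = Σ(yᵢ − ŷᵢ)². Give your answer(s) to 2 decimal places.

AᵀA·[a, b]ᵀ = Aᵀy reads: 5·a + 67·b = -62;  67·a + 2515·b = -2358.
(Σ1 = 5, Σx^2 = 67, Σx^2·x^2 = 2515, Σy = -62, Σx^2·y = -2358.)
Determinant 5·2515 − 67² = 8086.
a = ((-62)·2515 − 67·(-2358))/8086 = 1028/4043; b = (5·(-2358) − 67·(-62))/8086 = -3818/4043.
Residuals: 990/4043, -1928/4043, 2790/4043, -1928/4043, 76/4043; SSR = 4008/4043.

SSR = 0.99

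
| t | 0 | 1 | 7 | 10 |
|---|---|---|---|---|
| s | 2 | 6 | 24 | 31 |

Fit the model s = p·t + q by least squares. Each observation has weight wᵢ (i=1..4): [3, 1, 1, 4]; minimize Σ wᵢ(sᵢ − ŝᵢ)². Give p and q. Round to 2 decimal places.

p = 2.89, q = 2.36

The normal system AᵀWA·[p, q]ᵀ = AᵀWs is [[450, 48]; [48, 9]]·[p, q]ᵀ = [1414, 160]ᵀ.
Determinant 450·9 − 48² = 1746.
p = (1414·9 − 48·160)/1746 = 841/291; q = (450·160 − 48·1414)/1746 = 688/291.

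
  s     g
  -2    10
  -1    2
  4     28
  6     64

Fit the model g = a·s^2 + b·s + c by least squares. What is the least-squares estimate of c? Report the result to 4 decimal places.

c = 0.0890

The normal system XᵀX·[a, b, c]ᵀ = Xᵀg is [[1569, 271, 57]; [271, 57, 7]; [57, 7, 4]]·[a, b, c]ᵀ = [2794, 474, 104]ᵀ.
Row-reducing yields a = 8707/4538, b = -3709/4538, c = 202/2269.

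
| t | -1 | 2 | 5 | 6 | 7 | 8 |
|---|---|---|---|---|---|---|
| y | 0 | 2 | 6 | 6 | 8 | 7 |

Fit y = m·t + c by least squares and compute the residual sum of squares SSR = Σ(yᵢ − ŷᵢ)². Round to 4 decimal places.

SSR = 2.7072

Forming XᵀX = [[179, 27]; [27, 6]] and Xᵀy = [182, 29]ᵀ gives XᵀX·[m, c]ᵀ = Xᵀy.
det = 179·6 − 27² = 345.
m = (182·6 − 27·29)/345 = 103/115; c = (179·29 − 27·182)/345 = 277/345.
Residuals: 32/345, -41/69, 248/345, -61/345, 64/69, -334/345; SSR = 934/345.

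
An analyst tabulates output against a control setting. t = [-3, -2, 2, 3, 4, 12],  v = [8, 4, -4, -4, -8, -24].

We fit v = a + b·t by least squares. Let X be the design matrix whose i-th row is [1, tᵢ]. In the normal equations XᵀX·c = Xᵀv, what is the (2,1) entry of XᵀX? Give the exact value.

Row 2 ↔ basis t, column 1 ↔ basis 1, so (XᵀX)_{2,1} = Σᵢ t = (-3)·(1) + (-2)·(1) + (2)·(1) + (3)·(1) + (4)·(1) + (12)·(1) = 16.

16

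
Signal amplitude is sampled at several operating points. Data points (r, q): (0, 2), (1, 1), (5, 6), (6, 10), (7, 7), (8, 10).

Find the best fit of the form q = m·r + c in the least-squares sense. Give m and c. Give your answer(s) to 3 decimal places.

Normal-equation sums: Σr·r = 175, Σr = 27, Σ1 = 6.
Right-hand side: Σr·q = 220, Σq = 36.
Eliminating c: 6·(row 1) − 27·(row 2) gives 321·m = 6·220 − 27·36 = 348, so m = 116/107.
Then c = (36 − 27·(116/107))/6 = 120/107.

m = 1.084, c = 1.121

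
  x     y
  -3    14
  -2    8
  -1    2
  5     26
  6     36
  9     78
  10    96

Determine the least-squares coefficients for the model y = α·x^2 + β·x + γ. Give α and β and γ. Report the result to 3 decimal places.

Compute the Gram sums: Σx^2·x^2 = 18580, Σx^2·x = 2034, Σx^2 = 256, Σx·x = 256, Σx = 24, Σ1 = 7.
For Aᵀy: Σx^2·y = 18024, Σx·y = 1948, Σy = 260.
Solving the 3×3 system (Gaussian elimination) gives α = 23722/24339, β = -3288/8113, γ = 70292/24339.

α = 0.975, β = -0.405, γ = 2.888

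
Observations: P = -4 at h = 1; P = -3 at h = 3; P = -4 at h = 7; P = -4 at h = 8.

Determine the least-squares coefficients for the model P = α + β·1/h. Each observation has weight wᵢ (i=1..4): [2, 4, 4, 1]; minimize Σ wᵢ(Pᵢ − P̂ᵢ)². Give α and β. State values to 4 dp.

Sums needed: Σwᵢ·1 = 11, Σwᵢ·1/h = 677/168, Σwᵢ·1/h·1/h = 71737/28224.
Moment sums: Σwᵢ·P = -40, Σwᵢ·1/h·P = -207/14.
So AᵀWA·[α, β]ᵀ = AᵀWP: [[11, 677/168]; [677/168, 71737/28224]]·[α, β]ᵀ = [-40, -207/14]ᵀ.
Determinant 11·(71737/28224) − (677/168)² = 23627/2016.
α = ((-40)·(71737/28224) − (677/168)·(-207/14))/(23627/2016) = -593906/165389; β = (11·(-207/14) − (677/168)·(-40))/(23627/2016) = -2928/23627.

α = -3.5910, β = -0.1239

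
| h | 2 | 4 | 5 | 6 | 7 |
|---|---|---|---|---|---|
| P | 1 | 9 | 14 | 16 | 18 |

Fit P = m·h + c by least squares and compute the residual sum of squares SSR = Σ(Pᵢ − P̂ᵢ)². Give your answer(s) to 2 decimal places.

SSR = 5.30

Normal-equation sums: Σh·h = 130, Σh = 24, Σ1 = 5.
For XᵀP: Σh·P = 330, ΣP = 58.
XᵀX·[m, c]ᵀ = XᵀP becomes [[130, 24]; [24, 5]]·[m, c]ᵀ = [330, 58]ᵀ.
Eliminating c: 5·(row 1) − 24·(row 2) gives 74·m = 5·330 − 24·58 = 258, so m = 129/37.
Then c = (58 − 24·(129/37))/5 = -190/37.
Residuals: -31/37, 7/37, 63/37, 8/37, -47/37; SSR = 196/37.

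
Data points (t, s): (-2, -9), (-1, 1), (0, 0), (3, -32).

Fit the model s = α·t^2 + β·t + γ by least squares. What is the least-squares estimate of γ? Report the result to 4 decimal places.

The normal equations are: 98·α + 18·β + 14·γ = -323;  18·α + 14·β + 0·γ = -79;  14·α + 0·β + 4·γ = -40.
Inverting the 3×3 Gram matrix, [α, β, γ]ᵀ = [-570/181, -577/362, 185/181]ᵀ.

γ = 1.0221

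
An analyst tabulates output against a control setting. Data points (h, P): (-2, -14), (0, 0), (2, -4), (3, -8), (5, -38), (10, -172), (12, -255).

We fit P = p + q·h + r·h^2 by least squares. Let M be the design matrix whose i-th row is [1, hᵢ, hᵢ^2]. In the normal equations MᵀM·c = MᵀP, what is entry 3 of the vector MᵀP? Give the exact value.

-55014

Entry 3 ↔ basis h^2, so (MᵀP)_{3} = Σᵢ (h^2)·Pᵢ = (4)·(-14) + (0)·(0) + (4)·(-4) + (9)·(-8) + (25)·(-38) + (100)·(-172) + (144)·(-255) = -55014.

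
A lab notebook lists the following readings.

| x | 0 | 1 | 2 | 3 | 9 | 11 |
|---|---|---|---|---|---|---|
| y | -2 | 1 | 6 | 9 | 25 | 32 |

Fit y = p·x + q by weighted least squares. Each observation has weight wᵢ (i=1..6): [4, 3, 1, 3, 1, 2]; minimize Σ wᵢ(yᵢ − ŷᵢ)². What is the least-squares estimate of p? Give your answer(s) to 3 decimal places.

p = 3.056

Setting ∂/∂p … = 0 gives: 357·p + 45·q = 1025;  45·p + 14·q = 117.
Determinant 357·14 − 45² = 2973.
p = (1025·14 − 45·117)/2973 = 9085/2973; q = (357·117 − 45·1025)/2973 = -1452/991.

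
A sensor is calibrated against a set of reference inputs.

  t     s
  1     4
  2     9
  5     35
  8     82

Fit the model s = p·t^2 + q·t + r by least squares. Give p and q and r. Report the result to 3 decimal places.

Forming AᵀA = [[4738, 646, 94]; [646, 94, 16]; [94, 16, 4]] and Aᵀs = [6163, 853, 130]ᵀ gives AᵀA·[p, q, r]ᵀ = Aᵀs.
Solving the 3×3 system (Gaussian elimination) gives p = 37/33, q = 111/110, r = 349/165.

p = 1.121, q = 1.009, r = 2.115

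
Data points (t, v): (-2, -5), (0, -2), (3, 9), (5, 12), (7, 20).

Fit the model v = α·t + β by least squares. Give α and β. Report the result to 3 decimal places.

α = 2.793, β = -0.462

Sums needed: Σt·t = 87, Σt = 13, Σ1 = 5.
And Σt·v = 237, Σv = 34.
XᵀX·[α, β]ᵀ = Xᵀv becomes [[87, 13]; [13, 5]]·[α, β]ᵀ = [237, 34]ᵀ.
Δ = 87·5 − 13² = 266.
α = (237·5 − 13·34)/266 = 743/266; β = (87·34 − 13·237)/266 = -123/266.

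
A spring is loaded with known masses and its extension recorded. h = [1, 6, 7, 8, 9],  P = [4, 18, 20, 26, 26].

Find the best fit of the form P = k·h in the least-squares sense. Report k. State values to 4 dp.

Compute the Gram sums: Σh·h = 231.
Moment sums: Σh·P = 694.
Hence k = 694 / 231 ≈ 3.00433.

k = 3.0043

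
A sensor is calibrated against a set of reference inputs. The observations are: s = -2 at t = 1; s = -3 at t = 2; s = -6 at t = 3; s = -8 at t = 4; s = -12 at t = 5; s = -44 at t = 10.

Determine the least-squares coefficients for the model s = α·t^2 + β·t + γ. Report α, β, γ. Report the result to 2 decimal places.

α = -0.43, β = 0.06, γ = -1.66

Sums needed: Σt^2·t^2 = 10979, Σt^2·t = 1225, Σt^2 = 155, Σt·t = 155, Σt = 25, Σ1 = 6.
And Σt^2·s = -4896, Σt·s = -558, Σs = -75.
So MᵀM·[α, β, γ]ᵀ = Mᵀs: [[10979, 1225, 155]; [1225, 155, 25]; [155, 25, 6]]·[α, β, γ]ᵀ = [-4896, -558, -75]ᵀ.
Solving the 3×3 system (Gaussian elimination) gives α = -1641/3824, β = 1143/19120, γ = -795/478.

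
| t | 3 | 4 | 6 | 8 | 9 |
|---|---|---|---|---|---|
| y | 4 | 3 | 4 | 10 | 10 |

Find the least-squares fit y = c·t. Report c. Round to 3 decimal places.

Forming AᵀA = [[206]] and Aᵀy = [218]ᵀ gives AᵀA·[c]ᵀ = Aᵀy.
c = 218/206 = 1.05825.

c = 1.058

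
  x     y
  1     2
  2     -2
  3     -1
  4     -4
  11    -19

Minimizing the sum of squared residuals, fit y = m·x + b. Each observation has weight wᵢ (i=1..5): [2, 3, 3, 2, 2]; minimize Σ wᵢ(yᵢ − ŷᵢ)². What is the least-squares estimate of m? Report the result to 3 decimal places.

m = -2.041

From the data, Σwᵢ·x·x = 315, Σwᵢ·x = 47, Σwᵢ·1 = 12.
For AᵀWy: Σwᵢ·x·y = -467, Σwᵢ·y = -51.
Normal equations: [[315, 47]; [47, 12]]·[m, b]ᵀ = [-467, -51]ᵀ.
Eliminating b: 12·(row 1) − 47·(row 2) gives 1571·m = 12·(-467) − 47·(-51) = -3207, so m = -3207/1571.
Then b = ((-51) − 47·(-3207/1571))/12 = 5884/1571.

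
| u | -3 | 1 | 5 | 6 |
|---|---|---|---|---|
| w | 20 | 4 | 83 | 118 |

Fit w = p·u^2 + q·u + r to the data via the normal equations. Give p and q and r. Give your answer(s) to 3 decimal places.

Normal-equation sums: Σu^2·u^2 = 2003, Σu^2·u = 315, Σu^2 = 71, Σu·u = 71, Σu = 9, Σ1 = 4.
For Aᵀw: Σu^2·w = 6507, Σu·w = 1067, Σw = 225.
AᵀA·[p, q, r]ᵀ = Aᵀw becomes [[2003, 315, 71]; [315, 71, 9]; [71, 9, 4]]·[p, q, r]ᵀ = [6507, 1067, 225]ᵀ.
Solving the 3×3 system (Gaussian elimination) gives p = 40491/13592, q = 26315/13592, r = -6687/6796.

p = 2.979, q = 1.936, r = -0.984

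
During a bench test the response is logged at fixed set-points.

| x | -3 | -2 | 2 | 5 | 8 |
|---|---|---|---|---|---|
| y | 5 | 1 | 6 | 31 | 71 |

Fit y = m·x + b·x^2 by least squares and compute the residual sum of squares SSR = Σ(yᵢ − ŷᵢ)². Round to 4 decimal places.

Sums needed: Σx·x = 106, Σx·x^2 = 610, Σx^2·x^2 = 4834.
For Aᵀy: Σx·y = 718, Σx^2·y = 5392.
Δ = 106·4834 − 610² = 140304.
m = (718·4834 − 610·5392)/140304 = 15141/11692; b = (106·5392 − 610·718)/140304 = 11131/11692.
Residuals: 926/2923, -1275/5846, -2327/5846, 2118/2923, -845/2923; SSR = 5349/5846.

SSR = 0.9150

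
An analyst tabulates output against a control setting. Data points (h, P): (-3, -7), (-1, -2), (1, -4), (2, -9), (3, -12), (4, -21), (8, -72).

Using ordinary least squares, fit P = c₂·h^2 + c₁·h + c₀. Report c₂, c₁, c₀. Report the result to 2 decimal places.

c₂ = -0.97, c₁ = -1.02, c₀ = -1.74

Compute the Gram sums: Σh^2·h^2 = 4532, Σh^2·h = 584, Σh^2 = 104, Σh·h = 104, Σh = 14, Σ1 = 7.
For AᵀP: Σh^2·P = -5157, Σh·P = -695, ΣP = -127.
Normal equations: [[4532, 584, 104]; [584, 104, 14]; [104, 14, 7]]·[c₂, c₁, c₀]ᵀ = [-5157, -695, -127]ᵀ.
Inverting the 3×3 Gram matrix, [c₂, c₁, c₀]ᵀ = [-144751/149844, -153353/149844, -43551/24974]ᵀ.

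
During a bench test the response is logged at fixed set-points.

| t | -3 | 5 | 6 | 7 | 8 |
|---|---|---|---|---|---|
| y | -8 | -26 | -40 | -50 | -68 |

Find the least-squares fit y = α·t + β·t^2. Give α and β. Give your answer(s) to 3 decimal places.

Setting ∂/∂α … = 0 gives: 183·α + 1169·β = -1240;  1169·α + 8499·β = -8964.
(Σt·t = 183, Σt·t^2 = 1169, Σt^2·t^2 = 8499, Σt·y = -1240, Σt^2·y = -8964.)
det = 183·8499 − 1169² = 188756.
α = ((-1240)·8499 − 1169·(-8964))/188756 = -14961/47189; β = (183·(-8964) − 1169·(-1240))/188756 = -47713/47189.

α = -0.317, β = -1.011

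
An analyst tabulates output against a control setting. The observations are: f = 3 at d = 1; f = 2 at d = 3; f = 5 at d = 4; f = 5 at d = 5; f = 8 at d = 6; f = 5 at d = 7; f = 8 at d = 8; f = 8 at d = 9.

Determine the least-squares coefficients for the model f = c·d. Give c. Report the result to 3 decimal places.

c = 0.972

Sums needed: Σd·d = 281.
Moment sums: Σd·f = 273.
c = 273/281 = 0.97153.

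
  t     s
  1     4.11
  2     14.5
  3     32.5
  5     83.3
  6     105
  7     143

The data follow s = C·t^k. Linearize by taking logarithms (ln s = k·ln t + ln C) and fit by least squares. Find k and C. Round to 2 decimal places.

k = 1.83, C = 4.17

Let Y = ln s. Fitting Y = k·ln t + ln C by least squares:
Σln t = 7.1389, Σ(ln t)² = 11.2747, Σln s = 21.6081, Σln t·ln s = 30.7918.
Equations: 11.2747·k + 7.1389·ln C = 30.7918;  7.1389·k + 6·ln C = 21.6081.
Δ = 11.2747·6 − (7.1389)² = 16.6845; k = (30.7918·6 − 7.1389·21.6081)/16.6845 = 1.82766, ln C = (11.2747·21.6081 − 7.1389·30.7918)/16.6845 = 1.42677, so C = exp(1.42677) = 4.16524.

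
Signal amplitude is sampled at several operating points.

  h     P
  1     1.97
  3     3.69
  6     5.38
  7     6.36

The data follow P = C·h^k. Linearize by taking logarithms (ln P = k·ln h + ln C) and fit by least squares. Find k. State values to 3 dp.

k = 0.585

Taking logs, ln P = k·ln h + ln C, so regress ln P on ln h.
Σln h = 4.8363, Σ(ln h)² = 8.2039, Σln P = 5.5164, Σln h·ln P = 8.0493.
Equations: 8.2039·k + 4.8363·ln C = 8.0493;  4.8363·k + 4·ln C = 5.5164.
Slope k = (n·Σln h·ln P − Σln h·Σln P)/(n·Σ(ln h)² − (Σln h)²) = (4·8.0493 − 4.8363·5.5164)/9.4260 = 0.58546; ln C = (Σln P − k·Σln h)/n = 0.67123.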